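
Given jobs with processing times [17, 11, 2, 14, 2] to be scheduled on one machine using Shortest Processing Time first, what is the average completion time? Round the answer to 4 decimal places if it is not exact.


Sort jobs by processing time (SPT order): [2, 2, 11, 14, 17]
Compute completion times sequentially:
  Job 1: processing = 2, completes at 2
  Job 2: processing = 2, completes at 4
  Job 3: processing = 11, completes at 15
  Job 4: processing = 14, completes at 29
  Job 5: processing = 17, completes at 46
Sum of completion times = 96
Average completion time = 96/5 = 19.2

19.2


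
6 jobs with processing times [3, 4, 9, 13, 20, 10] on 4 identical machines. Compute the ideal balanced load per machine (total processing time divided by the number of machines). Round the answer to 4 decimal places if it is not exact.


Total processing time = 3 + 4 + 9 + 13 + 20 + 10 = 59
Number of machines = 4
Ideal balanced load = 59 / 4 = 14.75

14.75


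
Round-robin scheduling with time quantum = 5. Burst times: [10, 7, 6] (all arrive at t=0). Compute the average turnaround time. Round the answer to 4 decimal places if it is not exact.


Time quantum = 5
Execution trace:
  J1 runs 5 units, time = 5
  J2 runs 5 units, time = 10
  J3 runs 5 units, time = 15
  J1 runs 5 units, time = 20
  J2 runs 2 units, time = 22
  J3 runs 1 units, time = 23
Finish times: [20, 22, 23]
Average turnaround = 65/3 = 21.6667

21.6667


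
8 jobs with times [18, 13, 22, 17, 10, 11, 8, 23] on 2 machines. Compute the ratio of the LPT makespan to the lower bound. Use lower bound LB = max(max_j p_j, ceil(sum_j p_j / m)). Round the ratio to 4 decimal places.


LPT order: [23, 22, 18, 17, 13, 11, 10, 8]
Machine loads after assignment: [61, 61]
LPT makespan = 61
Lower bound = max(max_job, ceil(total/2)) = max(23, 61) = 61
Ratio = 61 / 61 = 1.0

1.0


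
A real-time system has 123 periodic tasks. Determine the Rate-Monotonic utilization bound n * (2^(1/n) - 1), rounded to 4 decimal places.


Compute 2^(1/123) = 1.0056512513
Subtract 1: 1.0056512513 - 1 = 0.0056512513
Multiply by n: 123 * 0.0056512513 = 0.6951039099
Round to 4 dp: 0.6951

0.6951


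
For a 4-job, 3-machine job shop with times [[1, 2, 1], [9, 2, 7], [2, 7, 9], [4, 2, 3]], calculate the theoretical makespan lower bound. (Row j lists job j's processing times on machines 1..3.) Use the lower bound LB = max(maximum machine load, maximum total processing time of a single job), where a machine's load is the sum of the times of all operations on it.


Machine loads:
  Machine 1: 1 + 9 + 2 + 4 = 16
  Machine 2: 2 + 2 + 7 + 2 = 13
  Machine 3: 1 + 7 + 9 + 3 = 20
Max machine load = 20
Job totals:
  Job 1: 4
  Job 2: 18
  Job 3: 18
  Job 4: 9
Max job total = 18
Lower bound = max(20, 18) = 20

20


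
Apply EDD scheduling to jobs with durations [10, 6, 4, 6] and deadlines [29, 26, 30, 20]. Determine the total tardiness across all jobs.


Sort by due date (EDD order): [(6, 20), (6, 26), (10, 29), (4, 30)]
Compute completion times and tardiness:
  Job 1: p=6, d=20, C=6, tardiness=max(0,6-20)=0
  Job 2: p=6, d=26, C=12, tardiness=max(0,12-26)=0
  Job 3: p=10, d=29, C=22, tardiness=max(0,22-29)=0
  Job 4: p=4, d=30, C=26, tardiness=max(0,26-30)=0
Total tardiness = 0

0


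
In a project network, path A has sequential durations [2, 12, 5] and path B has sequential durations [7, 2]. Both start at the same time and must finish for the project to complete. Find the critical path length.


Path A total = 2 + 12 + 5 = 19
Path B total = 7 + 2 = 9
Critical path = longest path = max(19, 9) = 19

19


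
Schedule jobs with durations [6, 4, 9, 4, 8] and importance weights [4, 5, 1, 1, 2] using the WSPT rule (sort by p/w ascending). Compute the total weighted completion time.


Compute p/w ratios and sort ascending (WSPT): [(4, 5), (6, 4), (4, 1), (8, 2), (9, 1)]
Compute weighted completion times:
  Job (p=4,w=5): C=4, w*C=5*4=20
  Job (p=6,w=4): C=10, w*C=4*10=40
  Job (p=4,w=1): C=14, w*C=1*14=14
  Job (p=8,w=2): C=22, w*C=2*22=44
  Job (p=9,w=1): C=31, w*C=1*31=31
Total weighted completion time = 149

149


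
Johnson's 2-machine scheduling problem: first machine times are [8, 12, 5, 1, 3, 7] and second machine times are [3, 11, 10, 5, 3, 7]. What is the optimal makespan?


Apply Johnson's rule:
  Group 1 (a <= b): [(4, 1, 5), (5, 3, 3), (3, 5, 10), (6, 7, 7)]
  Group 2 (a > b): [(2, 12, 11), (1, 8, 3)]
Optimal job order: [4, 5, 3, 6, 2, 1]
Schedule:
  Job 4: M1 done at 1, M2 done at 6
  Job 5: M1 done at 4, M2 done at 9
  Job 3: M1 done at 9, M2 done at 19
  Job 6: M1 done at 16, M2 done at 26
  Job 2: M1 done at 28, M2 done at 39
  Job 1: M1 done at 36, M2 done at 42
Makespan = 42

42


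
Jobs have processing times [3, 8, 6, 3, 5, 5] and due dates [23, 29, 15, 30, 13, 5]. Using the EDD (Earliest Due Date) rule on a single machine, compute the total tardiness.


Sort by due date (EDD order): [(5, 5), (5, 13), (6, 15), (3, 23), (8, 29), (3, 30)]
Compute completion times and tardiness:
  Job 1: p=5, d=5, C=5, tardiness=max(0,5-5)=0
  Job 2: p=5, d=13, C=10, tardiness=max(0,10-13)=0
  Job 3: p=6, d=15, C=16, tardiness=max(0,16-15)=1
  Job 4: p=3, d=23, C=19, tardiness=max(0,19-23)=0
  Job 5: p=8, d=29, C=27, tardiness=max(0,27-29)=0
  Job 6: p=3, d=30, C=30, tardiness=max(0,30-30)=0
Total tardiness = 1

1


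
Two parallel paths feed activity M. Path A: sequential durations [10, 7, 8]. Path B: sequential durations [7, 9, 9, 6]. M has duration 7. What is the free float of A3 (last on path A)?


ES(A3) = sum of predecessors on chain A = 17
EF(A3) = ES + duration = 17 + 8 = 25
Successor of A3 is M. ES(M) = max(sum(A), sum(B)) = max(25, 31) = 31
Free float = ES(successor) - EF(current) = 31 - 25 = 6

6


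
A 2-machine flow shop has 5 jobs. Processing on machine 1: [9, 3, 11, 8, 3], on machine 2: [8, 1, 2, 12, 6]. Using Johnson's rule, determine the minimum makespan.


Apply Johnson's rule:
  Group 1 (a <= b): [(5, 3, 6), (4, 8, 12)]
  Group 2 (a > b): [(1, 9, 8), (3, 11, 2), (2, 3, 1)]
Optimal job order: [5, 4, 1, 3, 2]
Schedule:
  Job 5: M1 done at 3, M2 done at 9
  Job 4: M1 done at 11, M2 done at 23
  Job 1: M1 done at 20, M2 done at 31
  Job 3: M1 done at 31, M2 done at 33
  Job 2: M1 done at 34, M2 done at 35
Makespan = 35

35


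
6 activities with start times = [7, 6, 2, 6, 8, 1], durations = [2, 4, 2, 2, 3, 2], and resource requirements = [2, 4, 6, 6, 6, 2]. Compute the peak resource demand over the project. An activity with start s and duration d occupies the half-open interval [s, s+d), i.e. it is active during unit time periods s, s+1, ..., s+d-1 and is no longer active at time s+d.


Each activity i is active on [start_i, start_i + duration_i).
Compute total resource usage per time slot:
  t=0: active resources = [], total = 0
  t=1: active resources = [2], total = 2
  t=2: active resources = [6, 2], total = 8
  t=3: active resources = [6], total = 6
  t=4: active resources = [], total = 0
  t=5: active resources = [], total = 0
  t=6: active resources = [4, 6], total = 10
  t=7: active resources = [2, 4, 6], total = 12
  t=8: active resources = [2, 4, 6], total = 12
  t=9: active resources = [4, 6], total = 10
  t=10: active resources = [6], total = 6
Peak resource demand = 12

12


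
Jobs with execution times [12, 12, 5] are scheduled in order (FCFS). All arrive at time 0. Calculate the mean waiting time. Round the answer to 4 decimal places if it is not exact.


FCFS order (as given): [12, 12, 5]
Waiting times:
  Job 1: wait = 0
  Job 2: wait = 12
  Job 3: wait = 24
Sum of waiting times = 36
Average waiting time = 36/3 = 12.0

12.0


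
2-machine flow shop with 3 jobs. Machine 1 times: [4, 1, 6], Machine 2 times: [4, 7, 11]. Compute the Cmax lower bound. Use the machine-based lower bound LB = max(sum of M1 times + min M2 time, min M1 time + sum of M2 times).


LB1 = sum(M1 times) + min(M2 times) = 11 + 4 = 15
LB2 = min(M1 times) + sum(M2 times) = 1 + 22 = 23
Lower bound = max(LB1, LB2) = max(15, 23) = 23

23


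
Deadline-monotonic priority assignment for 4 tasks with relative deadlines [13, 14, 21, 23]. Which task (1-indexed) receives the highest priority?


Sort tasks by relative deadline (ascending):
  Task 1: deadline = 13
  Task 2: deadline = 14
  Task 3: deadline = 21
  Task 4: deadline = 23
Priority order (highest first): [1, 2, 3, 4]
Highest priority task = 1

1


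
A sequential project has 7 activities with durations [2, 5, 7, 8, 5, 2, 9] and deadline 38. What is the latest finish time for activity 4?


LF(activity 4) = deadline - sum of successor durations
Successors: activities 5 through 7 with durations [5, 2, 9]
Sum of successor durations = 16
LF = 38 - 16 = 22

22


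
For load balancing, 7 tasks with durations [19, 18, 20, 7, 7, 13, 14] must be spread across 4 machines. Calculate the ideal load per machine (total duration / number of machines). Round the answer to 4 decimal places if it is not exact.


Total processing time = 19 + 18 + 20 + 7 + 7 + 13 + 14 = 98
Number of machines = 4
Ideal balanced load = 98 / 4 = 24.5

24.5


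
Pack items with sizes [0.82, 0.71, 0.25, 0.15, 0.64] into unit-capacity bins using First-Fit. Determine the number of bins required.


Place items sequentially using First-Fit:
  Item 0.82 -> new Bin 1
  Item 0.71 -> new Bin 2
  Item 0.25 -> Bin 2 (now 0.96)
  Item 0.15 -> Bin 1 (now 0.97)
  Item 0.64 -> new Bin 3
Total bins used = 3

3


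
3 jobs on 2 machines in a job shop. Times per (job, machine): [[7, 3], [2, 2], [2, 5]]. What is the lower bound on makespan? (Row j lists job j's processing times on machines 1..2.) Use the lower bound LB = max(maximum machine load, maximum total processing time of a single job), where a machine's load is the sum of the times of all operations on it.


Machine loads:
  Machine 1: 7 + 2 + 2 = 11
  Machine 2: 3 + 2 + 5 = 10
Max machine load = 11
Job totals:
  Job 1: 10
  Job 2: 4
  Job 3: 7
Max job total = 10
Lower bound = max(11, 10) = 11

11


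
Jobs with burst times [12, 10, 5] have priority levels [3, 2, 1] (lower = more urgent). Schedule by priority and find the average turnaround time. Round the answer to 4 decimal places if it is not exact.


Sort by priority (ascending = highest first):
Order: [(1, 5), (2, 10), (3, 12)]
Completion times:
  Priority 1, burst=5, C=5
  Priority 2, burst=10, C=15
  Priority 3, burst=12, C=27
Average turnaround = 47/3 = 15.6667

15.6667


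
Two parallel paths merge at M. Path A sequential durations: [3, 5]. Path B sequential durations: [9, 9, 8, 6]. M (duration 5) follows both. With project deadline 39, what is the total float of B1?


Forward pass: ES(B1) = sum of predecessors on chain B = 0
EF = ES + duration = 0 + 9 = 9
Backward pass: LF(M) = deadline = 39; LS(M) = 39 - 5 = 34
LF(B1) = LS(M) - sum(successors on chain B) = 34 - 23 = 11
LS = LF - duration = 11 - 9 = 2
Total float = LS - ES = 2 - 0 = 2

2


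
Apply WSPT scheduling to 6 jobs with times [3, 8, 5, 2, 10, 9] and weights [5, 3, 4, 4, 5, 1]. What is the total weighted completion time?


Compute p/w ratios and sort ascending (WSPT): [(2, 4), (3, 5), (5, 4), (10, 5), (8, 3), (9, 1)]
Compute weighted completion times:
  Job (p=2,w=4): C=2, w*C=4*2=8
  Job (p=3,w=5): C=5, w*C=5*5=25
  Job (p=5,w=4): C=10, w*C=4*10=40
  Job (p=10,w=5): C=20, w*C=5*20=100
  Job (p=8,w=3): C=28, w*C=3*28=84
  Job (p=9,w=1): C=37, w*C=1*37=37
Total weighted completion time = 294

294


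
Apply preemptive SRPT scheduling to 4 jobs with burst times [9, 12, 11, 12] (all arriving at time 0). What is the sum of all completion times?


Since all jobs arrive at t=0, SRPT equals SPT ordering.
SPT order: [9, 11, 12, 12]
Completion times:
  Job 1: p=9, C=9
  Job 2: p=11, C=20
  Job 3: p=12, C=32
  Job 4: p=12, C=44
Total completion time = 9 + 20 + 32 + 44 = 105

105


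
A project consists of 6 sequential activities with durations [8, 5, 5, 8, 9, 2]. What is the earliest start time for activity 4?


Activity 4 starts after activities 1 through 3 complete.
Predecessor durations: [8, 5, 5]
ES = 8 + 5 + 5 = 18

18


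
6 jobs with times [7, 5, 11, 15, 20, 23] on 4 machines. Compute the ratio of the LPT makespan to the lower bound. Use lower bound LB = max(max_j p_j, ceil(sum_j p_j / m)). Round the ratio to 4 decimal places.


LPT order: [23, 20, 15, 11, 7, 5]
Machine loads after assignment: [23, 20, 20, 18]
LPT makespan = 23
Lower bound = max(max_job, ceil(total/4)) = max(23, 21) = 23
Ratio = 23 / 23 = 1.0

1.0


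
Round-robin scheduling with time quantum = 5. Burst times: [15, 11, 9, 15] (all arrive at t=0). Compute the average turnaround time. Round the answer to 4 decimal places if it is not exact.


Time quantum = 5
Execution trace:
  J1 runs 5 units, time = 5
  J2 runs 5 units, time = 10
  J3 runs 5 units, time = 15
  J4 runs 5 units, time = 20
  J1 runs 5 units, time = 25
  J2 runs 5 units, time = 30
  J3 runs 4 units, time = 34
  J4 runs 5 units, time = 39
  J1 runs 5 units, time = 44
  J2 runs 1 units, time = 45
  J4 runs 5 units, time = 50
Finish times: [44, 45, 34, 50]
Average turnaround = 173/4 = 43.25

43.25


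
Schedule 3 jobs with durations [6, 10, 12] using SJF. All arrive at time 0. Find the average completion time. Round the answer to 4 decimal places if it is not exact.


SJF order (ascending): [6, 10, 12]
Completion times:
  Job 1: burst=6, C=6
  Job 2: burst=10, C=16
  Job 3: burst=12, C=28
Average completion = 50/3 = 16.6667

16.6667


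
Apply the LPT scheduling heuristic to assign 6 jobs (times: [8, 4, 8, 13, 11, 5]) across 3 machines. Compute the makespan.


Sort jobs in decreasing order (LPT): [13, 11, 8, 8, 5, 4]
Assign each job to the least loaded machine:
  Machine 1: jobs [13, 4], load = 17
  Machine 2: jobs [11, 5], load = 16
  Machine 3: jobs [8, 8], load = 16
Makespan = max load = 17

17


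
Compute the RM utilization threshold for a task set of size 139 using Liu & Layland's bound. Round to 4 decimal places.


Compute 2^(1/139) = 1.0049991245
Subtract 1: 1.0049991245 - 1 = 0.0049991245
Multiply by n: 139 * 0.0049991245 = 0.6948783055
Round to 4 dp: 0.6949

0.6949


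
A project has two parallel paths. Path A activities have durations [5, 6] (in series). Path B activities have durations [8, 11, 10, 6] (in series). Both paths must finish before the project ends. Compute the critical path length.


Path A total = 5 + 6 = 11
Path B total = 8 + 11 + 10 + 6 = 35
Critical path = longest path = max(11, 35) = 35

35


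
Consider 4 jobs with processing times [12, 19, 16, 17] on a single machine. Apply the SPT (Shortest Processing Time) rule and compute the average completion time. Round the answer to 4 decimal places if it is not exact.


Sort jobs by processing time (SPT order): [12, 16, 17, 19]
Compute completion times sequentially:
  Job 1: processing = 12, completes at 12
  Job 2: processing = 16, completes at 28
  Job 3: processing = 17, completes at 45
  Job 4: processing = 19, completes at 64
Sum of completion times = 149
Average completion time = 149/4 = 37.25

37.25


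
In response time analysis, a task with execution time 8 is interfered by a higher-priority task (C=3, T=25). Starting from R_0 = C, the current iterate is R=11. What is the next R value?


R_next = C + ceil(R_prev / T_hp) * C_hp
ceil(11 / 25) = ceil(0.44) = 1
Interference = 1 * 3 = 3
R_next = 8 + 3 = 11
R_next = R_prev, so the iteration has converged (response time = 11).

11


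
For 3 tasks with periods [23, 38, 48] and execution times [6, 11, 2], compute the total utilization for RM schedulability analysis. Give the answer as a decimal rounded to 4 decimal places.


Compute individual utilizations (exact fractions):
  Task 1: C/T = 6/23 (approx. 0.2609)
  Task 2: C/T = 11/38 (approx. 0.2895)
  Task 3: C/T = 2/48 = 1/24 (approx. 0.0417)
Total utilization U = 6/23 + 11/38 + 1/24 = 6209/10488
Rounded to 4 decimal places: U = 0.5920
RM (Liu & Layland) bound for 3 tasks = 0.779763; compare with U = 6209/10488 (approx. 0.592010)
U <= bound, so schedulable by RM sufficient condition.

0.5920


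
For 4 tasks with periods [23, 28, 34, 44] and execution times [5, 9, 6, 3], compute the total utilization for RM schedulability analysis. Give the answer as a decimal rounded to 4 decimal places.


Compute individual utilizations (exact fractions):
  Task 1: C/T = 5/23 (approx. 0.2174)
  Task 2: C/T = 9/28 (approx. 0.3214)
  Task 3: C/T = 6/34 = 3/17 (approx. 0.1765)
  Task 4: C/T = 3/44 (approx. 0.0682)
Total utilization U = 5/23 + 9/28 + 3/17 + 3/44 = 23588/30107
Rounded to 4 decimal places: U = 0.7835
RM (Liu & Layland) bound for 4 tasks = 0.756828; compare with U = 23588/30107 (approx. 0.783472)
bound < U <= 1, so the RM sufficient condition is not met (inconclusive; an exact test such as response-time analysis is needed).

0.7835


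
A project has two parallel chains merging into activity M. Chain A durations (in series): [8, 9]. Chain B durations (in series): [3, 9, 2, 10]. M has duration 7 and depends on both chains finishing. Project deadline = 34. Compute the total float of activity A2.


Forward pass: ES(A2) = sum of predecessors on chain A = 8
EF = ES + duration = 8 + 9 = 17
Backward pass: LF(M) = deadline = 34; LS(M) = 34 - 7 = 27
LF(A2) = LS(M) - sum(successors on chain A) = 27 - 0 = 27
LS = LF - duration = 27 - 9 = 18
Total float = LS - ES = 18 - 8 = 10

10


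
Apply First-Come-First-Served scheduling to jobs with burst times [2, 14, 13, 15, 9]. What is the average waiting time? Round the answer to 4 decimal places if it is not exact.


FCFS order (as given): [2, 14, 13, 15, 9]
Waiting times:
  Job 1: wait = 0
  Job 2: wait = 2
  Job 3: wait = 16
  Job 4: wait = 29
  Job 5: wait = 44
Sum of waiting times = 91
Average waiting time = 91/5 = 18.2

18.2


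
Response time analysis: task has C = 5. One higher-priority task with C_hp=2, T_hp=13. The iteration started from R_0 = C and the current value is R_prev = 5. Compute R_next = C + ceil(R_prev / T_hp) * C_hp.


R_next = C + ceil(R_prev / T_hp) * C_hp
ceil(5 / 13) = ceil(0.3846) = 1
Interference = 1 * 2 = 2
R_next = 5 + 2 = 7

7


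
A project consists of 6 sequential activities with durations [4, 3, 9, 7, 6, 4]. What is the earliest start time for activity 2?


Activity 2 starts after activities 1 through 1 complete.
Predecessor durations: [4]
ES = 4 = 4

4


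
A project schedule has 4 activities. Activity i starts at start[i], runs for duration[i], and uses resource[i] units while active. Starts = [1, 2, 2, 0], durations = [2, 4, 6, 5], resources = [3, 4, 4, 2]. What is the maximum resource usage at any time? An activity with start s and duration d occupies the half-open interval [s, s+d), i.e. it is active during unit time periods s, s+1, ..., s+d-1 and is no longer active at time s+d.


Each activity i is active on [start_i, start_i + duration_i).
Compute total resource usage per time slot:
  t=0: active resources = [2], total = 2
  t=1: active resources = [3, 2], total = 5
  t=2: active resources = [3, 4, 4, 2], total = 13
  t=3: active resources = [4, 4, 2], total = 10
  t=4: active resources = [4, 4, 2], total = 10
  t=5: active resources = [4, 4], total = 8
  t=6: active resources = [4], total = 4
  t=7: active resources = [4], total = 4
Peak resource demand = 13

13


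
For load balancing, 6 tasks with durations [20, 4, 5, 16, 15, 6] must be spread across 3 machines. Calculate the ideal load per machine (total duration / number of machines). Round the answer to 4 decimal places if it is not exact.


Total processing time = 20 + 4 + 5 + 16 + 15 + 6 = 66
Number of machines = 3
Ideal balanced load = 66 / 3 = 22.0

22.0


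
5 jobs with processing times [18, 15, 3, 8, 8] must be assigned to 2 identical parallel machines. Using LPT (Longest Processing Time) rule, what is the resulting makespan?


Sort jobs in decreasing order (LPT): [18, 15, 8, 8, 3]
Assign each job to the least loaded machine:
  Machine 1: jobs [18, 8], load = 26
  Machine 2: jobs [15, 8, 3], load = 26
Makespan = max load = 26

26


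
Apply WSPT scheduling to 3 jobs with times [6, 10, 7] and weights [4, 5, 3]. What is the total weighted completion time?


Compute p/w ratios and sort ascending (WSPT): [(6, 4), (10, 5), (7, 3)]
Compute weighted completion times:
  Job (p=6,w=4): C=6, w*C=4*6=24
  Job (p=10,w=5): C=16, w*C=5*16=80
  Job (p=7,w=3): C=23, w*C=3*23=69
Total weighted completion time = 173

173


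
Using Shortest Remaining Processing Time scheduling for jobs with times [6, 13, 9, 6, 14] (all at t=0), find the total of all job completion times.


Since all jobs arrive at t=0, SRPT equals SPT ordering.
SPT order: [6, 6, 9, 13, 14]
Completion times:
  Job 1: p=6, C=6
  Job 2: p=6, C=12
  Job 3: p=9, C=21
  Job 4: p=13, C=34
  Job 5: p=14, C=48
Total completion time = 6 + 12 + 21 + 34 + 48 = 121

121


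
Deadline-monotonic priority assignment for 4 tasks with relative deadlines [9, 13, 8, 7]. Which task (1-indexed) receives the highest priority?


Sort tasks by relative deadline (ascending):
  Task 4: deadline = 7
  Task 3: deadline = 8
  Task 1: deadline = 9
  Task 2: deadline = 13
Priority order (highest first): [4, 3, 1, 2]
Highest priority task = 4

4


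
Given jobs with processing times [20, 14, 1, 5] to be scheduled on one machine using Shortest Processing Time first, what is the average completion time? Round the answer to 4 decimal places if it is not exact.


Sort jobs by processing time (SPT order): [1, 5, 14, 20]
Compute completion times sequentially:
  Job 1: processing = 1, completes at 1
  Job 2: processing = 5, completes at 6
  Job 3: processing = 14, completes at 20
  Job 4: processing = 20, completes at 40
Sum of completion times = 67
Average completion time = 67/4 = 16.75

16.75


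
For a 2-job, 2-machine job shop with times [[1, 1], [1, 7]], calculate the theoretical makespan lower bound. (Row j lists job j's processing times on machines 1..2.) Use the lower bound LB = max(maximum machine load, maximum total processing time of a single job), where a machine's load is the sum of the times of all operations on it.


Machine loads:
  Machine 1: 1 + 1 = 2
  Machine 2: 1 + 7 = 8
Max machine load = 8
Job totals:
  Job 1: 2
  Job 2: 8
Max job total = 8
Lower bound = max(8, 8) = 8

8


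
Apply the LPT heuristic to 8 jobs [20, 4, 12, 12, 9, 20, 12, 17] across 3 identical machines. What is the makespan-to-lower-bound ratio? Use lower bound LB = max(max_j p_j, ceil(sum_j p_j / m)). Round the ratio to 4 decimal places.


LPT order: [20, 20, 17, 12, 12, 12, 9, 4]
Machine loads after assignment: [36, 32, 38]
LPT makespan = 38
Lower bound = max(max_job, ceil(total/3)) = max(20, 36) = 36
Ratio = 38 / 36 = 1.0556

1.0556


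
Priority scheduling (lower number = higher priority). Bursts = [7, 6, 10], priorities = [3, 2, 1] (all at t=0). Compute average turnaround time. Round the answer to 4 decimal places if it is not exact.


Sort by priority (ascending = highest first):
Order: [(1, 10), (2, 6), (3, 7)]
Completion times:
  Priority 1, burst=10, C=10
  Priority 2, burst=6, C=16
  Priority 3, burst=7, C=23
Average turnaround = 49/3 = 16.3333

16.3333


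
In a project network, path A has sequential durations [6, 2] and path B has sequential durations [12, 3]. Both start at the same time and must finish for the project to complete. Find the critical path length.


Path A total = 6 + 2 = 8
Path B total = 12 + 3 = 15
Critical path = longest path = max(8, 15) = 15

15


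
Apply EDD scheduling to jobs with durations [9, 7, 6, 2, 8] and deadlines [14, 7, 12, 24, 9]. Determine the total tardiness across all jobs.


Sort by due date (EDD order): [(7, 7), (8, 9), (6, 12), (9, 14), (2, 24)]
Compute completion times and tardiness:
  Job 1: p=7, d=7, C=7, tardiness=max(0,7-7)=0
  Job 2: p=8, d=9, C=15, tardiness=max(0,15-9)=6
  Job 3: p=6, d=12, C=21, tardiness=max(0,21-12)=9
  Job 4: p=9, d=14, C=30, tardiness=max(0,30-14)=16
  Job 5: p=2, d=24, C=32, tardiness=max(0,32-24)=8
Total tardiness = 39

39


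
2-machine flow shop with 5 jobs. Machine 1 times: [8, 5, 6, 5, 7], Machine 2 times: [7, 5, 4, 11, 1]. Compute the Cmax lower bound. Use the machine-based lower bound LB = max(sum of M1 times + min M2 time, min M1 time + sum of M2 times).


LB1 = sum(M1 times) + min(M2 times) = 31 + 1 = 32
LB2 = min(M1 times) + sum(M2 times) = 5 + 28 = 33
Lower bound = max(LB1, LB2) = max(32, 33) = 33

33


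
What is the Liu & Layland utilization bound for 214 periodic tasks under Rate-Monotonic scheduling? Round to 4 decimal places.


Compute 2^(1/214) = 1.0032442568
Subtract 1: 1.0032442568 - 1 = 0.0032442568
Multiply by n: 214 * 0.0032442568 = 0.6942709552
Round to 4 dp: 0.6943

0.6943


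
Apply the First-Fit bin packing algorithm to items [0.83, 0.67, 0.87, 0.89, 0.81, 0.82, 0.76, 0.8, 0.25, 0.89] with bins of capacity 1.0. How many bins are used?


Place items sequentially using First-Fit:
  Item 0.83 -> new Bin 1
  Item 0.67 -> new Bin 2
  Item 0.87 -> new Bin 3
  Item 0.89 -> new Bin 4
  Item 0.81 -> new Bin 5
  Item 0.82 -> new Bin 6
  Item 0.76 -> new Bin 7
  Item 0.8 -> new Bin 8
  Item 0.25 -> Bin 2 (now 0.92)
  Item 0.89 -> new Bin 9
Total bins used = 9

9


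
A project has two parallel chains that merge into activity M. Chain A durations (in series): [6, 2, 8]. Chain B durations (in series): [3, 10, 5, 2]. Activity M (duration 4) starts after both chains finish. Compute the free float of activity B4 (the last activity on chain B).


ES(B4) = sum of predecessors on chain B = 18
EF(B4) = ES + duration = 18 + 2 = 20
Successor of B4 is M. ES(M) = max(sum(A), sum(B)) = max(16, 20) = 20
Free float = ES(successor) - EF(current) = 20 - 20 = 0

0


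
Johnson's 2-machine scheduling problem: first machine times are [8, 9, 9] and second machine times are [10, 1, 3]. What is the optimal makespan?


Apply Johnson's rule:
  Group 1 (a <= b): [(1, 8, 10)]
  Group 2 (a > b): [(3, 9, 3), (2, 9, 1)]
Optimal job order: [1, 3, 2]
Schedule:
  Job 1: M1 done at 8, M2 done at 18
  Job 3: M1 done at 17, M2 done at 21
  Job 2: M1 done at 26, M2 done at 27
Makespan = 27

27


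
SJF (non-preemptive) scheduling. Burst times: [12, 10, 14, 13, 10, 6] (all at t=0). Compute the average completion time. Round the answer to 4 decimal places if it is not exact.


SJF order (ascending): [6, 10, 10, 12, 13, 14]
Completion times:
  Job 1: burst=6, C=6
  Job 2: burst=10, C=16
  Job 3: burst=10, C=26
  Job 4: burst=12, C=38
  Job 5: burst=13, C=51
  Job 6: burst=14, C=65
Average completion = 202/6 = 33.6667

33.6667


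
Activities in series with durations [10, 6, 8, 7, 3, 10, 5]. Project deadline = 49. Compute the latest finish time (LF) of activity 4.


LF(activity 4) = deadline - sum of successor durations
Successors: activities 5 through 7 with durations [3, 10, 5]
Sum of successor durations = 18
LF = 49 - 18 = 31

31


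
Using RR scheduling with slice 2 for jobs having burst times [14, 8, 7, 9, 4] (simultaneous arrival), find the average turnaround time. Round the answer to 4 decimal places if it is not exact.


Time quantum = 2
Execution trace:
  J1 runs 2 units, time = 2
  J2 runs 2 units, time = 4
  J3 runs 2 units, time = 6
  J4 runs 2 units, time = 8
  J5 runs 2 units, time = 10
  J1 runs 2 units, time = 12
  J2 runs 2 units, time = 14
  J3 runs 2 units, time = 16
  J4 runs 2 units, time = 18
  J5 runs 2 units, time = 20
  J1 runs 2 units, time = 22
  J2 runs 2 units, time = 24
  J3 runs 2 units, time = 26
  J4 runs 2 units, time = 28
  J1 runs 2 units, time = 30
  J2 runs 2 units, time = 32
  J3 runs 1 units, time = 33
  J4 runs 2 units, time = 35
  J1 runs 2 units, time = 37
  J4 runs 1 units, time = 38
  J1 runs 2 units, time = 40
  J1 runs 2 units, time = 42
Finish times: [42, 32, 33, 38, 20]
Average turnaround = 165/5 = 33.0

33.0


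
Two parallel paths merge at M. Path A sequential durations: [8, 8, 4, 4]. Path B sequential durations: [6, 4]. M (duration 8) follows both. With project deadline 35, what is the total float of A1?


Forward pass: ES(A1) = sum of predecessors on chain A = 0
EF = ES + duration = 0 + 8 = 8
Backward pass: LF(M) = deadline = 35; LS(M) = 35 - 8 = 27
LF(A1) = LS(M) - sum(successors on chain A) = 27 - 16 = 11
LS = LF - duration = 11 - 8 = 3
Total float = LS - ES = 3 - 0 = 3

3


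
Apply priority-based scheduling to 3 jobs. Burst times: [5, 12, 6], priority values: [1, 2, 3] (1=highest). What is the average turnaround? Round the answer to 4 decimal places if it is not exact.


Sort by priority (ascending = highest first):
Order: [(1, 5), (2, 12), (3, 6)]
Completion times:
  Priority 1, burst=5, C=5
  Priority 2, burst=12, C=17
  Priority 3, burst=6, C=23
Average turnaround = 45/3 = 15.0

15.0


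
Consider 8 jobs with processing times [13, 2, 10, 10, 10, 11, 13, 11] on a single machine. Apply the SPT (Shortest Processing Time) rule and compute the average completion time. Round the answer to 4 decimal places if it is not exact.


Sort jobs by processing time (SPT order): [2, 10, 10, 10, 11, 11, 13, 13]
Compute completion times sequentially:
  Job 1: processing = 2, completes at 2
  Job 2: processing = 10, completes at 12
  Job 3: processing = 10, completes at 22
  Job 4: processing = 10, completes at 32
  Job 5: processing = 11, completes at 43
  Job 6: processing = 11, completes at 54
  Job 7: processing = 13, completes at 67
  Job 8: processing = 13, completes at 80
Sum of completion times = 312
Average completion time = 312/8 = 39.0

39.0


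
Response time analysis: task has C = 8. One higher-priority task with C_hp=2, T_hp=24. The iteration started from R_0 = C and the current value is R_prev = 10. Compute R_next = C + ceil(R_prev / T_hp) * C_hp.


R_next = C + ceil(R_prev / T_hp) * C_hp
ceil(10 / 24) = ceil(0.4167) = 1
Interference = 1 * 2 = 2
R_next = 8 + 2 = 10
R_next = R_prev, so the iteration has converged (response time = 10).

10


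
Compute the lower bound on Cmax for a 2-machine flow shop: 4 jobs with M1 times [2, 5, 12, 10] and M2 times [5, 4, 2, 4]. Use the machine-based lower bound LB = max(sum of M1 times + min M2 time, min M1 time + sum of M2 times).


LB1 = sum(M1 times) + min(M2 times) = 29 + 2 = 31
LB2 = min(M1 times) + sum(M2 times) = 2 + 15 = 17
Lower bound = max(LB1, LB2) = max(31, 17) = 31

31


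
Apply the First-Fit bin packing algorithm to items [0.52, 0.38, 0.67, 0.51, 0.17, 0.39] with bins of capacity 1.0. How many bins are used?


Place items sequentially using First-Fit:
  Item 0.52 -> new Bin 1
  Item 0.38 -> Bin 1 (now 0.9)
  Item 0.67 -> new Bin 2
  Item 0.51 -> new Bin 3
  Item 0.17 -> Bin 2 (now 0.84)
  Item 0.39 -> Bin 3 (now 0.9)
Total bins used = 3

3


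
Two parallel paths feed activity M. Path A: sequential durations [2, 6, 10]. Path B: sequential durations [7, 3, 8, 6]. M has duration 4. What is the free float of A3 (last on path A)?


ES(A3) = sum of predecessors on chain A = 8
EF(A3) = ES + duration = 8 + 10 = 18
Successor of A3 is M. ES(M) = max(sum(A), sum(B)) = max(18, 24) = 24
Free float = ES(successor) - EF(current) = 24 - 18 = 6

6


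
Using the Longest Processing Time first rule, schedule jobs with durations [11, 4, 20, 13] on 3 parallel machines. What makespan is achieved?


Sort jobs in decreasing order (LPT): [20, 13, 11, 4]
Assign each job to the least loaded machine:
  Machine 1: jobs [20], load = 20
  Machine 2: jobs [13], load = 13
  Machine 3: jobs [11, 4], load = 15
Makespan = max load = 20

20


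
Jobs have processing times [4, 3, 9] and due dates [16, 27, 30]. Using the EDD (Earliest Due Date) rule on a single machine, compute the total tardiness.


Sort by due date (EDD order): [(4, 16), (3, 27), (9, 30)]
Compute completion times and tardiness:
  Job 1: p=4, d=16, C=4, tardiness=max(0,4-16)=0
  Job 2: p=3, d=27, C=7, tardiness=max(0,7-27)=0
  Job 3: p=9, d=30, C=16, tardiness=max(0,16-30)=0
Total tardiness = 0

0


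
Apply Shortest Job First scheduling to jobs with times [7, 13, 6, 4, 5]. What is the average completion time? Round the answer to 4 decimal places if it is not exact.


SJF order (ascending): [4, 5, 6, 7, 13]
Completion times:
  Job 1: burst=4, C=4
  Job 2: burst=5, C=9
  Job 3: burst=6, C=15
  Job 4: burst=7, C=22
  Job 5: burst=13, C=35
Average completion = 85/5 = 17.0

17.0


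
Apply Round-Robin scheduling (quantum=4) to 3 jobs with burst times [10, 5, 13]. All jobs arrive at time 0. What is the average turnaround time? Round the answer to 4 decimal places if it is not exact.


Time quantum = 4
Execution trace:
  J1 runs 4 units, time = 4
  J2 runs 4 units, time = 8
  J3 runs 4 units, time = 12
  J1 runs 4 units, time = 16
  J2 runs 1 units, time = 17
  J3 runs 4 units, time = 21
  J1 runs 2 units, time = 23
  J3 runs 4 units, time = 27
  J3 runs 1 units, time = 28
Finish times: [23, 17, 28]
Average turnaround = 68/3 = 22.6667

22.6667


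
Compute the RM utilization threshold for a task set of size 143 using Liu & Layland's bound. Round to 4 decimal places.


Compute 2^(1/143) = 1.0048589497
Subtract 1: 1.0048589497 - 1 = 0.0048589497
Multiply by n: 143 * 0.0048589497 = 0.6948298071
Round to 4 dp: 0.6948

0.6948


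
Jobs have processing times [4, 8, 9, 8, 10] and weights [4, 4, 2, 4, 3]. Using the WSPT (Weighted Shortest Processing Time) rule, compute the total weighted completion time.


Compute p/w ratios and sort ascending (WSPT): [(4, 4), (8, 4), (8, 4), (10, 3), (9, 2)]
Compute weighted completion times:
  Job (p=4,w=4): C=4, w*C=4*4=16
  Job (p=8,w=4): C=12, w*C=4*12=48
  Job (p=8,w=4): C=20, w*C=4*20=80
  Job (p=10,w=3): C=30, w*C=3*30=90
  Job (p=9,w=2): C=39, w*C=2*39=78
Total weighted completion time = 312

312


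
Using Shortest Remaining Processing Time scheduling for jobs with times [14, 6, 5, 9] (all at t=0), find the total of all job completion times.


Since all jobs arrive at t=0, SRPT equals SPT ordering.
SPT order: [5, 6, 9, 14]
Completion times:
  Job 1: p=5, C=5
  Job 2: p=6, C=11
  Job 3: p=9, C=20
  Job 4: p=14, C=34
Total completion time = 5 + 11 + 20 + 34 = 70

70


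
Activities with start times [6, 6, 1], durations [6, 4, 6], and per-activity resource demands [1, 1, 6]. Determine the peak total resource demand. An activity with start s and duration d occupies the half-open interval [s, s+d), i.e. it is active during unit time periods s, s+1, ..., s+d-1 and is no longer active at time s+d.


Each activity i is active on [start_i, start_i + duration_i).
Compute total resource usage per time slot:
  t=0: active resources = [], total = 0
  t=1: active resources = [6], total = 6
  t=2: active resources = [6], total = 6
  t=3: active resources = [6], total = 6
  t=4: active resources = [6], total = 6
  t=5: active resources = [6], total = 6
  t=6: active resources = [1, 1, 6], total = 8
  t=7: active resources = [1, 1], total = 2
  t=8: active resources = [1, 1], total = 2
  t=9: active resources = [1, 1], total = 2
  t=10: active resources = [1], total = 1
  t=11: active resources = [1], total = 1
Peak resource demand = 8

8


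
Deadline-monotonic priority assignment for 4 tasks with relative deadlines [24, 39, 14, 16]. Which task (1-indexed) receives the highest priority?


Sort tasks by relative deadline (ascending):
  Task 3: deadline = 14
  Task 4: deadline = 16
  Task 1: deadline = 24
  Task 2: deadline = 39
Priority order (highest first): [3, 4, 1, 2]
Highest priority task = 3

3


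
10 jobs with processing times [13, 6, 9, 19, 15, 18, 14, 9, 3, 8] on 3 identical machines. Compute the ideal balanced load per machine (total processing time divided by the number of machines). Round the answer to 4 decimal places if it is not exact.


Total processing time = 13 + 6 + 9 + 19 + 15 + 18 + 14 + 9 + 3 + 8 = 114
Number of machines = 3
Ideal balanced load = 114 / 3 = 38.0

38.0


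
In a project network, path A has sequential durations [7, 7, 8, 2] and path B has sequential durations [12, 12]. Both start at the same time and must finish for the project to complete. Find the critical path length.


Path A total = 7 + 7 + 8 + 2 = 24
Path B total = 12 + 12 = 24
Critical path = longest path = max(24, 24) = 24

24


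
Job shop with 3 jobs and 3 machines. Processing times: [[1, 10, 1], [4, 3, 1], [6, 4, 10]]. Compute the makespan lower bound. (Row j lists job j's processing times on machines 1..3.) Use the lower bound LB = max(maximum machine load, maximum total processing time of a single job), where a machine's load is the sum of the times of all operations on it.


Machine loads:
  Machine 1: 1 + 4 + 6 = 11
  Machine 2: 10 + 3 + 4 = 17
  Machine 3: 1 + 1 + 10 = 12
Max machine load = 17
Job totals:
  Job 1: 12
  Job 2: 8
  Job 3: 20
Max job total = 20
Lower bound = max(17, 20) = 20

20


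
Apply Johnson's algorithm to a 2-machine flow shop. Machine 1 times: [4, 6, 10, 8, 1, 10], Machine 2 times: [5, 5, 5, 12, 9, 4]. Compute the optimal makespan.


Apply Johnson's rule:
  Group 1 (a <= b): [(5, 1, 9), (1, 4, 5), (4, 8, 12)]
  Group 2 (a > b): [(2, 6, 5), (3, 10, 5), (6, 10, 4)]
Optimal job order: [5, 1, 4, 2, 3, 6]
Schedule:
  Job 5: M1 done at 1, M2 done at 10
  Job 1: M1 done at 5, M2 done at 15
  Job 4: M1 done at 13, M2 done at 27
  Job 2: M1 done at 19, M2 done at 32
  Job 3: M1 done at 29, M2 done at 37
  Job 6: M1 done at 39, M2 done at 43
Makespan = 43

43


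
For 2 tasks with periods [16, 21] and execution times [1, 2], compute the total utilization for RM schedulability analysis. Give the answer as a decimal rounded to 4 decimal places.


Compute individual utilizations (exact fractions):
  Task 1: C/T = 1/16 (approx. 0.0625)
  Task 2: C/T = 2/21 (approx. 0.0952)
Total utilization U = 1/16 + 2/21 = 53/336
Rounded to 4 decimal places: U = 0.1577
RM (Liu & Layland) bound for 2 tasks = 0.828427; compare with U = 53/336 (approx. 0.157738)
U <= bound, so schedulable by RM sufficient condition.

0.1577


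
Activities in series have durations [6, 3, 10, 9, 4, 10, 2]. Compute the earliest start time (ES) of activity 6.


Activity 6 starts after activities 1 through 5 complete.
Predecessor durations: [6, 3, 10, 9, 4]
ES = 6 + 3 + 10 + 9 + 4 = 32

32


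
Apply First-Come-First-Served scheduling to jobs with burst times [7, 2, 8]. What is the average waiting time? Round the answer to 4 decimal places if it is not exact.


FCFS order (as given): [7, 2, 8]
Waiting times:
  Job 1: wait = 0
  Job 2: wait = 7
  Job 3: wait = 9
Sum of waiting times = 16
Average waiting time = 16/3 = 5.3333

5.3333


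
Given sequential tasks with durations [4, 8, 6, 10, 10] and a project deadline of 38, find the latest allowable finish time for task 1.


LF(activity 1) = deadline - sum of successor durations
Successors: activities 2 through 5 with durations [8, 6, 10, 10]
Sum of successor durations = 34
LF = 38 - 34 = 4

4


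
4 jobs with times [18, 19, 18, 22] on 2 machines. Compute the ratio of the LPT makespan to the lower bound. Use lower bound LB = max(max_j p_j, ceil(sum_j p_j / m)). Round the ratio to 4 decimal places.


LPT order: [22, 19, 18, 18]
Machine loads after assignment: [40, 37]
LPT makespan = 40
Lower bound = max(max_job, ceil(total/2)) = max(22, 39) = 39
Ratio = 40 / 39 = 1.0256

1.0256


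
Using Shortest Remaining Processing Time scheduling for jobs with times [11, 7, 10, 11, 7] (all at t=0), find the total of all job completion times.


Since all jobs arrive at t=0, SRPT equals SPT ordering.
SPT order: [7, 7, 10, 11, 11]
Completion times:
  Job 1: p=7, C=7
  Job 2: p=7, C=14
  Job 3: p=10, C=24
  Job 4: p=11, C=35
  Job 5: p=11, C=46
Total completion time = 7 + 14 + 24 + 35 + 46 = 126

126


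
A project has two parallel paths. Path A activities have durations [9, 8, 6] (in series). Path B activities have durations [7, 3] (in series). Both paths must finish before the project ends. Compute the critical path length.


Path A total = 9 + 8 + 6 = 23
Path B total = 7 + 3 = 10
Critical path = longest path = max(23, 10) = 23

23


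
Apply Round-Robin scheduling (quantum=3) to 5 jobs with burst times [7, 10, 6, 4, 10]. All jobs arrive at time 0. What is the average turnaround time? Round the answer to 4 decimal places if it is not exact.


Time quantum = 3
Execution trace:
  J1 runs 3 units, time = 3
  J2 runs 3 units, time = 6
  J3 runs 3 units, time = 9
  J4 runs 3 units, time = 12
  J5 runs 3 units, time = 15
  J1 runs 3 units, time = 18
  J2 runs 3 units, time = 21
  J3 runs 3 units, time = 24
  J4 runs 1 units, time = 25
  J5 runs 3 units, time = 28
  J1 runs 1 units, time = 29
  J2 runs 3 units, time = 32
  J5 runs 3 units, time = 35
  J2 runs 1 units, time = 36
  J5 runs 1 units, time = 37
Finish times: [29, 36, 24, 25, 37]
Average turnaround = 151/5 = 30.2

30.2
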